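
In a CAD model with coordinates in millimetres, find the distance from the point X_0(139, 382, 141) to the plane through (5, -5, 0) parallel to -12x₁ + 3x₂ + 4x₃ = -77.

9

Parallel planes share the normal n = (-12, 3, 4); since (5, -5, 0) lies on the plane, its equation is -12x₁ + 3x₂ + 4x₃ = -75.
Then n·(139, 382, 141) - (-75) = 117.
|n| = √(144 + 9 + 16) = 13, so the distance is |117|/13 = 9.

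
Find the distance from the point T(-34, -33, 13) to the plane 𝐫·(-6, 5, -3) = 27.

n = (-6, 5, -3); n·P − 27 = -27; |n| = √70; distance = 27/√70.

27/√70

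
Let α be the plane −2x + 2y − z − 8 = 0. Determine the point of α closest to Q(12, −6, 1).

(2, 4, -4)

The perpendicular from Q has direction n = (−2, 2, −1): r = (12, −6, 1) + λ(−2, 2, −1).
Substitute into the plane: n·(Q + λn) = 8 gives -37 + 9λ = 8, so λ = 5.
Foot = (12, −6, 1) + 5·(−2, 2, −1) = (2, 4, −4).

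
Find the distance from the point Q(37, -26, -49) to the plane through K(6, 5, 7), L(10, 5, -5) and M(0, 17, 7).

KL = (4, 0, -12) and KM = (-6, 12, 0), so a normal is n = KL × KM = (144, 72, 48).
n = (144, 72, 48); n·P − 1560 = -456; |n| = 168; distance = 456/168 = 19/7.

19/7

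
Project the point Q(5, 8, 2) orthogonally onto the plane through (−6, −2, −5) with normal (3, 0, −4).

The perpendicular from Q has direction n = (3, 0, −4): r = (5, 8, 2) + μ(3, 0, −4).
Substitute into the plane: n·(Q + μn) = 2 gives 7 + 25μ = 2, so μ = -1/5.
Foot = (5, 8, 2) + (-1/5)·(3, 0, −4) = (22/5, 8, 14/5).

(22/5, 8, 14/5)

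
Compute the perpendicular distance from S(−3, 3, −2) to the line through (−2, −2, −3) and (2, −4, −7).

A direction vector is d = (4, −2, −4).
AP = (−1, 5, 1); AP·d = -18, |AP|² = 27, |d|² = 36.
distance² = |AP|² − (AP·d)²/|d|² = 27 − 324/36 = 18, so the distance is 3√2.

3√2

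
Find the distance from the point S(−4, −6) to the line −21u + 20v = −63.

27/29

The normal to the line is n = (−21, 20) with |n| = 29.
|n·S − (-63)| = |-36 − (-63)| = 27, so the distance is 27/29.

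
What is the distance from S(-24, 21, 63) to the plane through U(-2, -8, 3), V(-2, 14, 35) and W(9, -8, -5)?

UV = (0, 22, 32) and UW = (11, 0, -8), so a normal is n = UV × UW = (-176, 352, -242).
d = |(-176)·(-24) + 352·21 + (-242)·63 − (-3190)| / √(30976 + 123904 + 58564) = |-440| / 462 = 20/21.

20/21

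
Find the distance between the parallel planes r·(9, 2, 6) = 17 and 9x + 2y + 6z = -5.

With common normal n = (9, 2, 6) (|n| = 11), the distance is |17 − (-5)|/|n| = 22/11 = 2.

2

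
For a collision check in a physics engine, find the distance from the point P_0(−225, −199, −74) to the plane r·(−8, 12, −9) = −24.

d = |(-8)·(-225) + 12·(-199) + (-9)·(-74) − (-24)| / √(64 + 144 + 81) = |102| / 17 = 6.

6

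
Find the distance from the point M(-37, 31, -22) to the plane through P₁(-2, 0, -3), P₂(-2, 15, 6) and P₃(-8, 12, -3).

P₁P₂ = (0, 15, 9) and P₁P₃ = (-6, 12, 0), so a normal is n = P₁P₂ × P₁P₃ = (-108, -54, 90).
n = (-108, -54, 90); n·P − (-54) = 396; |n| = 18√70; distance = 396/(18√70) = 11√70/35.

22/√70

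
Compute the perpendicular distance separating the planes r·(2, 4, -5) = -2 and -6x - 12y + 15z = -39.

√5

Divide the second equation by -3 to match normals: 2x + 4y - 5z = 13.
Both planes have normal n = (2, 4, -5), |n| = 3√5. Any point on the first plane is at distance |13 − (-2)|/|n| = 15/(3√5) = √5 from the second.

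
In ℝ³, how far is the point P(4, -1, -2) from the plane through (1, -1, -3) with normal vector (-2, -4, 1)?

5/√21

The plane has equation n·(r − (1, -1, -3)) = 0, i.e. n·r = -1.
Then n·(4, -1, -2) - (-1) = -5.
|n| = √(4 + 16 + 1) = √21, so the distance is |-5|/√21 = 5/√21.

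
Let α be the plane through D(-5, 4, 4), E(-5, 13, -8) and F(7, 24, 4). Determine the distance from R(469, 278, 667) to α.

DE = (0, 9, -12) and DF = (12, 20, 0), so a normal is n = DE × DF = (240, -144, -108).
n = (240, -144, -108); n·P − (-2208) = 2700; |n| = 300; distance = 2700/300 = 9.

9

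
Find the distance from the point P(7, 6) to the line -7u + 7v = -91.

The normal to the line is n = (-7, 7) with |n| = 7√2.
|n·P − (-91)| = |-7 − (-91)| = 84, so the distance is 84/(7√2) = 6√2.

6√2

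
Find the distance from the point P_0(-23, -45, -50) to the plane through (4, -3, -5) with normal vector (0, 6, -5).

The plane has equation n·(r − (4, -3, -5)) = 0, i.e. n·r = 7.
Then n·(-23, -45, -50) - 7 = -27.
|n| = √(0 + 36 + 25) = √61, so the distance is |-27|/√61 = 27/√61.

27/√61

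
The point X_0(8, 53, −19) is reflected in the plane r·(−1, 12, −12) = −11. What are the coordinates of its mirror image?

(14, -19, 53)

With n = (−1, 12, −12), the signed offset is (n·X_0 − (-11))/|n|² = 867/289 = 3.
X_0' = X_0 − 2t·n = (8, 53, −19) − 6·(−1, 12, −12) = (14, −19, 53).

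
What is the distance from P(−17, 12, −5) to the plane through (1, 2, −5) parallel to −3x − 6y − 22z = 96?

Parallel planes share the normal n = (−3, −6, −22); since (1, 2, −5) lies on the plane, its equation is −3x − 6y − 22z = 95.
Then n·(−17, 12, −5) − 95 = −6.
|n| = √(9 + 36 + 484) = 23, so the distance is |-6|/23 = 6/23.

6/23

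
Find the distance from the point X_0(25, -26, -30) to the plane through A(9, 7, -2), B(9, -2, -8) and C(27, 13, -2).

AB = (0, -9, -6) and AC = (18, 6, 0), so a normal is n = AB × AC = (36, -108, 162).
n = (36, -108, 162); n·P − (-756) = -396; |n| = 198; distance = 396/198 = 2.

2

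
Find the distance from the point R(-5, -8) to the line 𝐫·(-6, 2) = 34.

d = |(-6)·(-5) + 2·(-8) − 34| / √(36 + 4) = |-20|/(2√10) = √10.

√10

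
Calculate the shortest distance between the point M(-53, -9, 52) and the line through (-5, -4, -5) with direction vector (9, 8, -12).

3√106

Direction vector d = (9, 8, -12).
AP = (-48, -5, 57), and AP × d = (-396, -63, -339).
|AP × d|² = 275706 and |d|² = 289, so the distance is √(275706/289) = √954 = 3√106.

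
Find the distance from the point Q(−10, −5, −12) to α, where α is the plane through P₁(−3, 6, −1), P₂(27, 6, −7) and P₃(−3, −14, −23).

P₁P₂ = (30, 0, −6) and P₁P₃ = (0, −20, −22), so a normal is n = P₁P₂ × P₁P₃ = (−120, 660, −600).
d = |(-120)·(-10) + 660·(-5) + (-600)·(-12) − 4920| / √(14400 + 435600 + 360000) = |180| / 900 = 1/5.

1/5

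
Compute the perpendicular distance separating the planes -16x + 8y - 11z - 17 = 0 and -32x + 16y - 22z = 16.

Divide the second equation by 2 to match normals: -16x + 8y - 11z = 8.
Both planes have normal n = (-16, 8, -11), |n| = 21. Any point on the first plane is at distance |8 − 17|/|n| = 9/21 = 3/7 from the second.

3/7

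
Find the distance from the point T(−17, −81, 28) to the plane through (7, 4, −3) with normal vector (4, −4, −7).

3

The plane has equation n·(r − (7, 4, −3)) = 0, i.e. n·r = 33.
n = (4, −4, −7); n·P − 33 = 27; |n| = 9; distance = 27/9 = 3.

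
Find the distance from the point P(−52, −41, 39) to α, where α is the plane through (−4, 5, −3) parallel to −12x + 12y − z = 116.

Parallel planes share the normal n = (−12, 12, −1); since (−4, 5, −3) lies on the plane, its equation is −12x + 12y − z = 111.
Then n·(−52, −41, 39) − 111 = −18.
|n| = √(144 + 144 + 1) = 17, so the distance is |-18|/17 = 18/17.

18/17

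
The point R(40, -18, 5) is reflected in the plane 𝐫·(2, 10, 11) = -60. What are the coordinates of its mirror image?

n = (2, 10, 11), |n|² = 225, n·R − (-60) = 15, so t = 15/225 = 1/15.
Foot F = R − (1/15)·n = (598/15, -56/3, 64/15); the reflection is 2F − R = (596/15, -58/3, 53/15).

(596/15, -58/3, 53/15)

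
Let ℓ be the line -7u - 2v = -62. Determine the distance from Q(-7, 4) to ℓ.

The normal to the line is n = (-7, -2) with |n| = √53.
|n·Q − (-62)| = |41 − (-62)| = 103, so the distance is 103/√53.

103/√53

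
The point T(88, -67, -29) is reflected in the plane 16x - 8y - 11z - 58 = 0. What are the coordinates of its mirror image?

n = (16, -8, -11), |n|² = 441, n·T − 58 = 2205, so t = 2205/441 = 5.
Foot F = T − 5·n = (8, -27, 26); the reflection is 2F − T = (-72, 13, 81).

(-72, 13, 81)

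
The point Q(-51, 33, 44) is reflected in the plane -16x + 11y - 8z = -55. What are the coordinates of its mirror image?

(13, -11, 76)

With n = (-16, 11, -8), the signed offset is (n·Q − (-55))/|n|² = 882/441 = 2.
Q' = Q − 2t·n = (-51, 33, 44) − 4·(-16, 11, -8) = (13, -11, 76).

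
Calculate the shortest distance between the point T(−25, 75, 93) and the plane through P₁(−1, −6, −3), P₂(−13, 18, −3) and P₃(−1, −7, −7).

P₁P₂ = (−12, 24, 0) and P₁P₃ = (0, −1, −4), so a normal is n = P₁P₂ × P₁P₃ = (−96, −48, 12).
Then n·(−25, 75, 93) − 348 = −432.
|n| = √(9216 + 2304 + 144) = 108, so the distance is |-432|/108 = 4.

4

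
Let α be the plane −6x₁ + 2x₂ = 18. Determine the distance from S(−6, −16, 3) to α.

n = (−6, 2, 0); n·P − 18 = -14; |n| = 2√10; distance = 14/(2√10) = 7/√10.

7/√10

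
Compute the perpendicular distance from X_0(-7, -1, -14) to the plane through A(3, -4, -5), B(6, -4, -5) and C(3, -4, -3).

AB = (3, 0, 0) and AC = (0, 0, 2), so a normal is n = AB × AC = (0, -6, 0).
d = |(-6)·(-1) − 24| / √(0 + 36 + 0) = |-18| / 6 = 3.

3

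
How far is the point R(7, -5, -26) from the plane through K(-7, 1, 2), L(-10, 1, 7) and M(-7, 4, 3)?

8/√35

KL = (-3, 0, 5) and KM = (0, 3, 1), so a normal is n = KL × KM = (-15, 3, -9).
Then n·(7, -5, -26) - 90 = 24.
|n| = √(225 + 9 + 81) = 3√35, so the distance is |24|/(3√35) = 8/√35.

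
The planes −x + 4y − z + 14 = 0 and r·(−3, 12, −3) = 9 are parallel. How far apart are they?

Divide the second equation by 3 to match normals: −x + 4y − z = 3.
With common normal n = (−1, 4, −1) (|n| = 3√2), the distance is |(-14) − 3|/|n| = 17/(3√2).

17/(3√2)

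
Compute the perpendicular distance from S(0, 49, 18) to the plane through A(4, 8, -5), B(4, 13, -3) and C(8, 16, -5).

AB = (0, 5, 2) and AC = (4, 8, 0), so a normal is n = AB × AC = (-16, 8, -20).
Then n·(0, 49, 18) - 100 = -68.
|n| = √(256 + 64 + 400) = 12√5, so the distance is |-68|/(12√5) = 17√5/15.

17√5/15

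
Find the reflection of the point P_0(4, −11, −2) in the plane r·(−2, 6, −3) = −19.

(0, 1, -8)

With n = (−2, 6, −3), the signed offset is (n·P_0 − (-19))/|n|² = -49/49 = -1.
P_0' = P_0 − 2t·n = (4, −11, −2) − (-2)·(−2, 6, −3) = (0, 1, −8).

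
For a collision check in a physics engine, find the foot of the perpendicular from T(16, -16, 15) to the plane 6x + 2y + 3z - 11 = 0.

The perpendicular from T has direction n = (6, 2, 3): r = (16, -16, 15) + μ(6, 2, 3).
Substitute into the plane: n·(T + μn) = 11 gives 109 + 49μ = 11, so μ = -2.
Foot = (16, -16, 15) + (-2)·(6, 2, 3) = (4, -20, 9).

(4, -20, 9)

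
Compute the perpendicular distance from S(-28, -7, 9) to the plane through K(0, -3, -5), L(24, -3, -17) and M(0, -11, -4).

4/9

KL = (24, 0, -12) and KM = (0, -8, 1), so a normal is n = KL × KM = (-96, -24, -192).
n = (-96, -24, -192); n·P − 1032 = 96; |n| = 216; distance = 96/216 = 4/9.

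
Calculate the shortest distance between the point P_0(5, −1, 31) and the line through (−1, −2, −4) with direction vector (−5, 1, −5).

√446

Direction vector d = (−5, 1, −5).
AP = (6, 1, 35), and AP × d = (−40, −145, 11).
|AP × d|² = 22746 and |d|² = 51, so the distance is √(22746/51) = √446.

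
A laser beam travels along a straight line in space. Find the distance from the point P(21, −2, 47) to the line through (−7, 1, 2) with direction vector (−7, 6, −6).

Direction vector d = (−7, 6, −6).
AP = (28, −3, 45), and AP × d = (−252, −147, 147).
|AP × d|² = 106722 and |d|² = 121, so the distance is √(106722/121) = √882 = 21√2.

21√2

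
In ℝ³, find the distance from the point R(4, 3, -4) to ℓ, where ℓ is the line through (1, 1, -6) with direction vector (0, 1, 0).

√13

Direction vector d = (0, 1, 0).
AP = (3, 2, 2), and AP × d = (-2, 0, 3).
|AP × d|² = 13 and |d|² = 1, so the distance is √13.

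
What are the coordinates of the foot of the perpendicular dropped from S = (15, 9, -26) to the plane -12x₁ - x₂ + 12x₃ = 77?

(-9, 7, -2)

n = (-12, -1, 12), |n|² = 289, and n·S − 77 = -578.
t = -578/289 = -2, so the foot is S − t·n = (15, 9, -26) − (-2)·(-12, -1, 12) = (-9, 7, -2).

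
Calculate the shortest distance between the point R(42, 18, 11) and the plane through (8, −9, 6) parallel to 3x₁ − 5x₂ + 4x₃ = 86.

Parallel planes share the normal n = (3, −5, 4); since (8, −9, 6) lies on the plane, its equation is 3x₁ − 5x₂ + 4x₃ = 93.
Then n·(42, 18, 11) − 93 = −13.
|n| = √(9 + 25 + 16) = 5√2, so the distance is |-13|/(5√2) = 13/(5√2).

13√2/10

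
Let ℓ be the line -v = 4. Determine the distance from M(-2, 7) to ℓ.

The normal to the line is n = (0, -1) with |n| = 1.
|n·M − 4| = |-7 − 4| = 11, so the distance is 11/1 = 11.

11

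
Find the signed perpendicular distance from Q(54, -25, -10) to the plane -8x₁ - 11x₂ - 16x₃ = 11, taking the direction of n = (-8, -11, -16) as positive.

-8/21

n·Q − 11 = -8.
|n| = 21, so the signed distance is -8/21.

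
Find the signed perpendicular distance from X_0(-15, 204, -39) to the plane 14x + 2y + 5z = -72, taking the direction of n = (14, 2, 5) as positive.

5

n·X_0 − (-72) = 75.
|n| = 15, so the signed distance is 75/15 = 5.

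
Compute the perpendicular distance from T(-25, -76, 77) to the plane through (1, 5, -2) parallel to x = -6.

26

Parallel planes share the normal n = (1, 0, 0); since (1, 5, -2) lies on the plane, its equation is x = 1.
d = |1·(-25) − 1| / √(1 + 0 + 0) = |-26| / 1 = 26.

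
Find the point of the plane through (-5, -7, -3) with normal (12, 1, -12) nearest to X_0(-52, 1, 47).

n = (12, 1, -12), |n|² = 289, and n·X_0 − (-31) = -1156.
t = -1156/289 = -4, so the foot is X_0 − t·n = (-52, 1, 47) − (-4)·(12, 1, -12) = (-4, 5, -1).

(-4, 5, -1)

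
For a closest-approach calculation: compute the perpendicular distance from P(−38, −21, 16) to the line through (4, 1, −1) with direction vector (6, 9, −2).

√601

Direction vector d = (6, 9, −2).
AP = (−42, −22, 17), and AP × d = (−109, 18, −246).
|AP × d|² = 72721 and |d|² = 121, so the distance is √(72721/121) = √601.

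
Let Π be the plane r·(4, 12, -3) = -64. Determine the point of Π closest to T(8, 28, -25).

(-4, -8, -16)

The perpendicular from T has direction n = (4, 12, -3): r = (8, 28, -25) + μ(4, 12, -3).
Substitute into the plane: n·(T + μn) = -64 gives 443 + 169μ = -64, so μ = -3.
Foot = (8, 28, -25) + (-3)·(4, 12, -3) = (-4, -8, -16).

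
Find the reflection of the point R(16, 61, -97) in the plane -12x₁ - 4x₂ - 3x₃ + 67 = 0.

n = (-12, -4, -3), |n|² = 169, n·R − (-67) = -78, so t = -78/169 = -6/13.
Foot F = R − (-6/13)·n = (136/13, 769/13, -1279/13); the reflection is 2F − R = (64/13, 745/13, -1297/13).

(64/13, 745/13, -1297/13)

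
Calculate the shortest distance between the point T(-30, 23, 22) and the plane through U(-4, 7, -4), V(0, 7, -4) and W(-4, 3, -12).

6/√5

UV = (4, 0, 0) and UW = (0, -4, -8), so a normal is n = UV × UW = (0, 32, -16).
d = |32·23 + (-16)·22 − 288| / √(0 + 1024 + 256) = |96| / (16√5) = 6/√5.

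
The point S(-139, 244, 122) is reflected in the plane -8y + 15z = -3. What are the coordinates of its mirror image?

(-139, 4036/17, 2284/17)

With n = (0, -8, 15), the signed offset is (n·S − (-3))/|n|² = -119/289 = -7/17.
S' = S − 2t·n = (-139, 244, 122) − (-14/17)·(0, -8, 15) = (-139, 4036/17, 2284/17).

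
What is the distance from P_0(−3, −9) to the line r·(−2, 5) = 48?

The normal to the line is n = (−2, 5) with |n| = √29.
|n·P_0 − 48| = |-39 − 48| = 87, so the distance is 87/√29 = 3√29.

3√29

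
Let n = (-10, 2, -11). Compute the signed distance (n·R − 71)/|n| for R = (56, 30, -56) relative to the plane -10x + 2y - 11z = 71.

n·R − 71 = 45.
|n| = 15, so the signed distance is 45/15 = 3.

3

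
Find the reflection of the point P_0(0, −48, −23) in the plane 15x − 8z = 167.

With n = (15, 0, −8), the signed offset is (n·P_0 − 167)/|n|² = 17/289 = 1/17.
P_0' = P_0 − 2t·n = (0, −48, −23) − (2/17)·(15, 0, −8) = (−30/17, −48, −375/17).

(-30/17, -48, -375/17)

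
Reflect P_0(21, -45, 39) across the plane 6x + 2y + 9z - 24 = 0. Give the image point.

(-15, -57, -15)

With n = (6, 2, 9), the signed offset is (n·P_0 − 24)/|n|² = 363/121 = 3.
P_0' = P_0 − 2t·n = (21, -45, 39) − 6·(6, 2, 9) = (-15, -57, -15).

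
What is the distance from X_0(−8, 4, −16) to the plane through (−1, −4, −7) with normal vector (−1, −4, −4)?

11/√33

The plane has equation n·(r − (−1, −4, −7)) = 0, i.e. n·r = 45.
Then n·(−8, 4, −16) − 45 = 11.
|n| = √(1 + 16 + 16) = √33, so the distance is |11|/√33 = 11/√33.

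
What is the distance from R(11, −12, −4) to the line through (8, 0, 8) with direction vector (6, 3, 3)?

Direction vector d = (6, 3, 3).
AP = (3, −12, −12), and AP × d = (0, −81, 81).
|AP × d|² = 13122 and |d|² = 54, so the distance is √(13122/54) = √243 = 9√3.

9√3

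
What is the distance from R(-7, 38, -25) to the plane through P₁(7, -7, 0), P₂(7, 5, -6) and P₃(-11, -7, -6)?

P₁P₂ = (0, 12, -6) and P₁P₃ = (-18, 0, -6), so a normal is n = P₁P₂ × P₁P₃ = (-72, 108, 216).
d = |(-72)·(-7) + 108·38 + 216·(-25) − (-1260)| / √(5184 + 11664 + 46656) = |468| / 252 = 13/7.

13/7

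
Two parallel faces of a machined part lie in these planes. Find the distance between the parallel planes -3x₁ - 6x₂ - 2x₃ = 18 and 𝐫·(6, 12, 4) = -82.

23/7

Divide the second equation by -2 to match normals: -3x₁ - 6x₂ - 2x₃ = 41.
Both planes have normal n = (-3, -6, -2), |n| = 7. Any point on the first plane is at distance |41 − 18|/|n| = 23/7 from the second.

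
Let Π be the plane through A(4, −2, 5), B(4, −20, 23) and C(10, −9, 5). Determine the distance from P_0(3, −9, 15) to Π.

AB = (0, −18, 18) and AC = (6, −7, 0), so a normal is n = AB × AC = (126, 108, 108).
Then n·(3, −9, 15) − 828 = 198.
|n| = √(15876 + 11664 + 11664) = 198, so the distance is |198|/198 = 1.

1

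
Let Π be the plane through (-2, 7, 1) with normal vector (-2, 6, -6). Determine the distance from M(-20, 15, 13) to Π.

The plane has equation n·(r − (-2, 7, 1)) = 0, i.e. n·r = 40.
d = |(-2)·(-20) + 6·15 + (-6)·13 − 40| / √(4 + 36 + 36) = |12| / (2√19) = 6√19/19.

6/√19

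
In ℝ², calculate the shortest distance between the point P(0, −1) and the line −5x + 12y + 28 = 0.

d = |(-5)·0 + 12·(-1) − (-28)| / √(25 + 144) = |16|/13 = 16/13.

16/13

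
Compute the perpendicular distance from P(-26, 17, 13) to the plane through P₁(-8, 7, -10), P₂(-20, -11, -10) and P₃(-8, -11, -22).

P₁P₂ = (-12, -18, 0) and P₁P₃ = (0, -18, -12), so a normal is n = P₁P₂ × P₁P₃ = (216, -144, 216).
d = |216·(-26) + (-144)·17 + 216·13 − (-4896)| / √(46656 + 20736 + 46656) = |-360| / (72√22) = 5/√22.

5/√22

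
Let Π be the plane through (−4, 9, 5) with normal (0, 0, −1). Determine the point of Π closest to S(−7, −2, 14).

(-7, -2, 5)

n = (0, 0, −1), |n|² = 1, and n·S − (-5) = -9.
t = -9/1 = -9, so the foot is S − t·n = (−7, −2, 14) − (-9)·(0, 0, −1) = (−7, −2, 5).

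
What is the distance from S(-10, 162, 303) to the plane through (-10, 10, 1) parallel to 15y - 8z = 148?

Parallel planes share the normal n = (0, 15, -8); since (-10, 10, 1) lies on the plane, its equation is 15y - 8z = 142.
n = (0, 15, -8); n·P − 142 = -136; |n| = 17; distance = 136/17 = 8.

8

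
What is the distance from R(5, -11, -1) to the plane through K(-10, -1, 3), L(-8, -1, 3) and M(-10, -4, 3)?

4

KL = (2, 0, 0) and KM = (0, -3, 0), so a normal is n = KL × KM = (0, 0, -6).
Then n·(5, -11, -1) - (-18) = 24.
|n| = √(0 + 0 + 36) = 6, so the distance is |24|/6 = 4.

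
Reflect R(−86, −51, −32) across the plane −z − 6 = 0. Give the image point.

(-86, -51, 20)

n = (0, 0, −1), |n|² = 1, n·R − 6 = 26, so t = 26/1 = 26.
Foot F = R − 26·n = (−86, −51, −6); the reflection is 2F − R = (−86, −51, 20).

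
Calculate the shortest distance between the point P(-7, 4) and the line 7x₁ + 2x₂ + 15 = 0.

26/√53

d = |7·(-7) + 2·4 − (-15)| / √(49 + 4) = |-26|/√53 = 26√53/53.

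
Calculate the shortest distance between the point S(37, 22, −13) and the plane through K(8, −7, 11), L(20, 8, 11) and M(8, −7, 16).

29/√41

KL = (12, 15, 0) and KM = (0, 0, 5), so a normal is n = KL × KM = (75, −60, 0).
Then n·(37, 22, −13) − 1020 = 435.
|n| = √(5625 + 3600 + 0) = 15√41, so the distance is |435|/(15√41) = 29√41/41.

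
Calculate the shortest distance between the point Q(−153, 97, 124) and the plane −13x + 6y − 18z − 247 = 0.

4

Normal vector n = (−13, 6, −18), and n·(−153, 97, 124) − 247 = 92.
|n| = √(169 + 36 + 324) = 23, so the distance is |92|/23 = 4.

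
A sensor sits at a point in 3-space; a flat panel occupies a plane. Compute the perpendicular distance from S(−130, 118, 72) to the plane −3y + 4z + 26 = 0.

8

Normal vector n = (0, −3, 4), and n·(−130, 118, 72) − (−26) = −40.
|n| = √(0 + 9 + 16) = 5, so the distance is |-40|/5 = 8.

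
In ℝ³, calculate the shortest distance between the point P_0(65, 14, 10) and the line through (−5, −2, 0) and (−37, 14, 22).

A direction vector is d = (−32, 16, 22).
AP = (70, 16, 10); AP·d = -1764, |AP|² = 5256, |d|² = 1764.
distance² = |AP|² − (AP·d)²/|d|² = 5256 − 3111696/1764 = 3492, so the distance is 6√97.

6√97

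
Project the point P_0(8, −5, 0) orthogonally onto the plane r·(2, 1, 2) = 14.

(26/3, -14/3, 2/3)

The perpendicular from P_0 has direction n = (2, 1, 2): r = (8, −5, 0) + t(2, 1, 2).
Substitute into the plane: n·(P_0 + tn) = 14 gives 11 + 9t = 14, so t = 1/3.
Foot = (8, −5, 0) + (1/3)·(2, 1, 2) = (26/3, −14/3, 2/3).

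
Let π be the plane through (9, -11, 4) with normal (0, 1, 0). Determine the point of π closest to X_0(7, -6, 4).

(7, -11, 4)

n = (0, 1, 0), |n|² = 1, and n·X_0 − (-11) = 5.
t = 5/1 = 5, so the foot is X_0 − t·n = (7, -6, 4) − 5·(0, 1, 0) = (7, -11, 4).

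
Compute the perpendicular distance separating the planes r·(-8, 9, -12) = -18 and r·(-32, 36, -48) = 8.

Divide the second equation by 4 to match normals: -8x₁ + 9x₂ - 12x₃ = 2.
Both planes have normal n = (-8, 9, -12), |n| = 17. Any point on the first plane is at distance |2 − (-18)|/|n| = 20/17 from the second.

20/17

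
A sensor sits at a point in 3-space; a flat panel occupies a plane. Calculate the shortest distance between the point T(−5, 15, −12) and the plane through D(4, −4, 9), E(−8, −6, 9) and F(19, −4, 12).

DE = (−12, −2, 0) and DF = (15, 0, 3), so a normal is n = DE × DF = (−6, 36, 30).
Then n·(−5, 15, −12) − 102 = 108.
|n| = √(36 + 1296 + 900) = 6√62, so the distance is |108|/(6√62) = 18/√62.

18/√62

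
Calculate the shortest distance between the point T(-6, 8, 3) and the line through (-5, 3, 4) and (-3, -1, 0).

A direction vector is d = (2, -4, -4).
AP = (-1, 5, -1), and AP × d = (-24, -6, -6).
|AP × d|² = 648 and |d|² = 36, so the distance is √(648/36) = √18 = 3√2.

3√2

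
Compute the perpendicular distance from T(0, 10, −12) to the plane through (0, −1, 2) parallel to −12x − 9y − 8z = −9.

13/17

Parallel planes share the normal n = (−12, −9, −8); since (0, −1, 2) lies on the plane, its equation is −12x − 9y − 8z = -7.
Then n·(0, 10, −12) − (−7) = 13.
|n| = √(144 + 81 + 64) = 17, so the distance is |13|/17 = 13/17.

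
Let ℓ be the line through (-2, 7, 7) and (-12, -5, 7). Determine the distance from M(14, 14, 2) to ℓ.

√86

A direction vector is d = (-10, -12, 0).
AP = (16, 7, -5); AP·d = -244, |AP|² = 330, |d|² = 244.
distance² = |AP|² − (AP·d)²/|d|² = 330 − 59536/244 = 86, so the distance is √86.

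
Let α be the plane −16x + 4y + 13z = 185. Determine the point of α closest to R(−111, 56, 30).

(-31, 36, -35)

n = (−16, 4, 13), |n|² = 441, and n·R − 185 = 2205.
t = 2205/441 = 5, so the foot is R − t·n = (−111, 56, 30) − 5·(−16, 4, 13) = (−31, 36, −35).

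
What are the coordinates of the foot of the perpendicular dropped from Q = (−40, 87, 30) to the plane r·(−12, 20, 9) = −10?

n = (−12, 20, 9), |n|² = 625, and n·Q − (-10) = 2500.
t = 2500/625 = 4, so the foot is Q − t·n = (−40, 87, 30) − 4·(−12, 20, 9) = (8, 7, −6).

(8, 7, -6)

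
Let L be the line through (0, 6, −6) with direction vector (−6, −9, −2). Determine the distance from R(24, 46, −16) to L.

Direction vector d = (−6, −9, −2).
AP = (24, 40, −10), and AP × d = (−170, 108, 24).
|AP × d|² = 41140 and |d|² = 121, so the distance is √(41140/121) = √340 = 2√85.

2√85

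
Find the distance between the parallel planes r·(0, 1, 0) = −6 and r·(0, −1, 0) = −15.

Divide the second equation by -1 to match normals: y = 15.
With common normal n = (0, 1, 0) (|n| = 1), the distance is |(-6) − 15|/|n| = 21/1 = 21.

21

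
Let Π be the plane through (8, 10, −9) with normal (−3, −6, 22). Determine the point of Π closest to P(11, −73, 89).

n = (−3, −6, 22), |n|² = 529, and n·P − (-282) = 2645.
t = 2645/529 = 5, so the foot is P − t·n = (11, −73, 89) − 5·(−3, −6, 22) = (26, −43, −21).

(26, -43, -21)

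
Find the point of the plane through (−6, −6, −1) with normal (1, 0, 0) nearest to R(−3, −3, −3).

(-6, -3, -3)

n = (1, 0, 0), |n|² = 1, and n·R − (-6) = 3.
t = 3/1 = 3, so the foot is R − t·n = (−3, −3, −3) − 3·(1, 0, 0) = (−6, −3, −3).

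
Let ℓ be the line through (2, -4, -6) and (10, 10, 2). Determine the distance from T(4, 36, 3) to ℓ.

√389

A direction vector is d = (8, 14, 8).
AP = (2, 40, 9), and AP × d = (194, 56, -292).
|AP × d|² = 126036 and |d|² = 324, so the distance is √(126036/324) = √389.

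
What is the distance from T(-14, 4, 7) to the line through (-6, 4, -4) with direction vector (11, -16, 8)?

√185

Direction vector d = (11, -16, 8).
AP = (-8, 0, 11), and AP × d = (176, 185, 128).
|AP × d|² = 81585 and |d|² = 441, so the distance is √(81585/441) = √185.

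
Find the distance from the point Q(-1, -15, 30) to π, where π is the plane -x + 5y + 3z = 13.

3√35/35

n = (-1, 5, 3); n·P − 13 = 3; |n| = √35; distance = 3/√35.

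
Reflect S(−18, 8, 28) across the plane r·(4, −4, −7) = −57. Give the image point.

With n = (4, −4, −7), the signed offset is (n·S − (-57))/|n|² = -243/81 = -3.
S' = S − 2t·n = (−18, 8, 28) − (-6)·(4, −4, −7) = (6, −16, −14).

(6, -16, -14)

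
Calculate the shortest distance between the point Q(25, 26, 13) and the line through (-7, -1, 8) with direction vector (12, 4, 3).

√257

Direction vector d = (12, 4, 3).
AP = (32, 27, 5); AP·d = 507, |AP|² = 1778, |d|² = 169.
distance² = |AP|² − (AP·d)²/|d|² = 1778 − 257049/169 = 257, so the distance is √257.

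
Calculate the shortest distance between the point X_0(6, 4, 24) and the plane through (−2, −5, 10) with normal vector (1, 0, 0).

8

The plane has equation n·(r − (−2, −5, 10)) = 0, i.e. n·r = -2.
d = |1·6 − (-2)| / √(1 + 0 + 0) = |8| / 1 = 8.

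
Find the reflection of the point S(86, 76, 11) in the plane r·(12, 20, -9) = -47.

n = (12, 20, -9), |n|² = 625, n·S − (-47) = 2500, so t = 2500/625 = 4.
Foot F = S − 4·n = (38, -4, 47); the reflection is 2F − S = (-10, -84, 83).

(-10, -84, 83)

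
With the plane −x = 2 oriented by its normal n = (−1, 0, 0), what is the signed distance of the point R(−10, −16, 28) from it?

n·R − 2 = 8.
|n| = 1, so the signed distance is 8/1 = 8.

8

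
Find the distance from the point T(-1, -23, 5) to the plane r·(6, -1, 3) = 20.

n = (6, -1, 3); n·P − 20 = 12; |n| = √46; distance = 12/√46.

12/√46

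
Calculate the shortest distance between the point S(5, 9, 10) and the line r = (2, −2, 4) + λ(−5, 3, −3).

√166

Direction vector d = (−5, 3, −3).
AP = (3, 11, 6), and AP × d = (−51, −21, 64).
|AP × d|² = 7138 and |d|² = 43, so the distance is √(7138/43) = √166.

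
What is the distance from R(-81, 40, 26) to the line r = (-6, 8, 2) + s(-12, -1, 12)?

51

Direction vector d = (-12, -1, 12).
AP = (-75, 32, 24), and AP × d = (408, 612, 459).
|AP × d|² = 751689 and |d|² = 289, so the distance is √(751689/289) = √2601 = 51.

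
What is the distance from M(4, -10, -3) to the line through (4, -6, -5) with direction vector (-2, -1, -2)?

Direction vector d = (-2, -1, -2).
AP = (0, -4, 2); AP·d = 0, |AP|² = 20, |d|² = 9.
distance² = |AP|² − (AP·d)²/|d|² = 20 − 0/9 = 20, so the distance is 2√5.

2√5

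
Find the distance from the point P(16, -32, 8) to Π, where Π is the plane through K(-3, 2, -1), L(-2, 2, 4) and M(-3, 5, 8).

KL = (1, 0, 5) and KM = (0, 3, 9), so a normal is n = KL × KM = (-15, -9, 3).
Then n·(16, -32, 8) - 24 = 48.
|n| = √(225 + 81 + 9) = 3√35, so the distance is |48|/(3√35) = 16√35/35.

16/√35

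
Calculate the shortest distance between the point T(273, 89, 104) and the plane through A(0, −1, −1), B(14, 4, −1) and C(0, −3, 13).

AB = (14, 5, 0) and AC = (0, −2, 14), so a normal is n = AB × AC = (70, −196, −28).
Then n·(273, 89, 104) − 224 = −1470.
|n| = √(4900 + 38416 + 784) = 210, so the distance is |-1470|/210 = 7.

7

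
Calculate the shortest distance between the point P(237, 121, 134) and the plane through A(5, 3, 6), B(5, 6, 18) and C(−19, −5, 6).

8

AB = (0, 3, 12) and AC = (−24, −8, 0), so a normal is n = AB × AC = (96, −288, 72).
d = |96·237 + (-288)·121 + 72·134 − 48| / √(9216 + 82944 + 5184) = |-2496| / 312 = 8.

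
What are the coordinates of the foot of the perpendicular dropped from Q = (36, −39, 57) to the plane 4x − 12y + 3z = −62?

n = (4, −12, 3), |n|² = 169, and n·Q − (-62) = 845.
t = 845/169 = 5, so the foot is Q − t·n = (36, −39, 57) − 5·(4, −12, 3) = (16, 21, 42).

(16, 21, 42)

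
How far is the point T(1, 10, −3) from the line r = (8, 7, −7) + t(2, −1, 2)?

√65

Direction vector d = (2, −1, 2).
AP = (−7, 3, 4), and AP × d = (10, 22, 1).
|AP × d|² = 585 and |d|² = 9, so the distance is √(585/9) = √65.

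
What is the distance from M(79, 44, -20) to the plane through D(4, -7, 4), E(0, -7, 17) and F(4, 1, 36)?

3

DE = (-4, 0, 13) and DF = (0, 8, 32), so a normal is n = DE × DF = (-104, 128, -32).
d = |(-104)·79 + 128·44 + (-32)·(-20) − (-1440)| / √(10816 + 16384 + 1024) = |-504| / 168 = 3.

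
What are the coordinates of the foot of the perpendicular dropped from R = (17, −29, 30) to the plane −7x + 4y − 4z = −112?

(-4, -17, 18)

The perpendicular from R has direction n = (−7, 4, −4): r = (17, −29, 30) + μ(−7, 4, −4).
Substitute into the plane: n·(R + μn) = -112 gives -355 + 81μ = -112, so μ = 3.
Foot = (17, −29, 30) + 3·(−7, 4, −4) = (−4, −17, 18).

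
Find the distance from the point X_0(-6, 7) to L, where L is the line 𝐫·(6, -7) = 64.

d = |6·(-6) + (-7)·7 − 64| / √(36 + 49) = |-149|/√85 = 149/√85.

149/√85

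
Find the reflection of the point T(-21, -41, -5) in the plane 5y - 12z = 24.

With n = (0, 5, -12), the signed offset is (n·T − 24)/|n|² = -169/169 = -1.
T' = T − 2t·n = (-21, -41, -5) − (-2)·(0, 5, -12) = (-21, -31, -29).

(-21, -31, -29)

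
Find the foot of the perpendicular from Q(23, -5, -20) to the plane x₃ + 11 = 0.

(23, -5, -11)

n = (0, 0, 1), |n|² = 1, and n·Q − (-11) = -9.
t = -9/1 = -9, so the foot is Q − t·n = (23, -5, -20) − (-9)·(0, 0, 1) = (23, -5, -11).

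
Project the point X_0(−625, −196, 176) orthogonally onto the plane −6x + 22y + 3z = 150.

The perpendicular from X_0 has direction n = (−6, 22, 3): r = (−625, −196, 176) + t(−6, 22, 3).
Substitute into the plane: n·(X_0 + tn) = 150 gives -34 + 529t = 150, so t = 8/23.
Foot = (−625, −196, 176) + (8/23)·(−6, 22, 3) = (−14423/23, −4332/23, 4072/23).

(-14423/23, -4332/23, 4072/23)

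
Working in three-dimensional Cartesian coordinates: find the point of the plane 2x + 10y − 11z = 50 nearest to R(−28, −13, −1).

(-26, -3, -12)

The perpendicular from R has direction n = (2, 10, −11): r = (−28, −13, −1) + μ(2, 10, −11).
Substitute into the plane: n·(R + μn) = 50 gives -175 + 225μ = 50, so μ = 1.
Foot = (−28, −13, −1) + 1·(2, 10, −11) = (−26, −3, −12).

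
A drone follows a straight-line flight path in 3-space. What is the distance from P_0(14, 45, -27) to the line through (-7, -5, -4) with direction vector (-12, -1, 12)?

√2314

Direction vector d = (-12, -1, 12).
AP = (21, 50, -23), and AP × d = (577, 24, 579).
|AP × d|² = 668746 and |d|² = 289, so the distance is √(668746/289) = √2314.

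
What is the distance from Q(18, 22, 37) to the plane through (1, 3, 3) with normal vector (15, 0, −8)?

1

The plane has equation n·(r − (1, 3, 3)) = 0, i.e. n·r = -9.
Then n·(18, 22, 37) − (−9) = −17.
|n| = √(225 + 0 + 64) = 17, so the distance is |-17|/17 = 1.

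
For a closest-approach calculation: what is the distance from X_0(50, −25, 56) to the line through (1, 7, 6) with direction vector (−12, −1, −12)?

√1301

Direction vector d = (−12, −1, −12).
AP = (49, −32, 50); AP·d = -1156, |AP|² = 5925, |d|² = 289.
distance² = |AP|² − (AP·d)²/|d|² = 5925 − 1336336/289 = 1301, so the distance is √1301.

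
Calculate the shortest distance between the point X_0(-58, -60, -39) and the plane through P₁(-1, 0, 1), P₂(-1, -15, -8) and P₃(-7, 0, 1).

P₁P₂ = (0, -15, -9) and P₁P₃ = (-6, 0, 0), so a normal is n = P₁P₂ × P₁P₃ = (0, 54, -90).
d = |54·(-60) + (-90)·(-39) − (-90)| / √(0 + 2916 + 8100) = |360| / (18√34) = 10√34/17.

20/√34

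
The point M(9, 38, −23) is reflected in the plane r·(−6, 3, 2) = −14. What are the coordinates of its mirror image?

(111/7, 242/7, -177/7)

n = (−6, 3, 2), |n|² = 49, n·M − (-14) = 28, so t = 28/49 = 4/7.
Foot F = M − (4/7)·n = (87/7, 254/7, −169/7); the reflection is 2F − M = (111/7, 242/7, −177/7).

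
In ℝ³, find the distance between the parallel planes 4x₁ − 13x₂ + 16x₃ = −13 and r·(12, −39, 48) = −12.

Divide the second equation by 3 to match normals: 4x₁ − 13x₂ + 16x₃ = -4.
Both planes have normal n = (4, −13, 16), |n| = 21. Any point on the first plane is at distance |(-4) − (-13)|/|n| = 9/21 = 3/7 from the second.

3/7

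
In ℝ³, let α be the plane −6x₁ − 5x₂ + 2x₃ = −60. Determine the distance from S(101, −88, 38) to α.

d = |(-6)·101 + (-5)·(-88) + 2·38 − (-60)| / √(36 + 25 + 4) = |-30| / √65 = 30/√65.

6√65/13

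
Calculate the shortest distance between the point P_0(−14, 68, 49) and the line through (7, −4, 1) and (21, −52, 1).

A direction vector is d = (14, −48, 0).
AP = (−21, 72, 48), and AP × d = (2304, 672, 0).
|AP × d|² = 5760000 and |d|² = 2500, so the distance is √(5760000/2500) = √2304 = 48.

48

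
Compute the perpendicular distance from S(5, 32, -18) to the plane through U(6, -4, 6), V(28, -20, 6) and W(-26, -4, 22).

4/21

UV = (22, -16, 0) and UW = (-32, 0, 16), so a normal is n = UV × UW = (-256, -352, -512).
n = (-256, -352, -512); n·P − (-3200) = -128; |n| = 672; distance = 128/672 = 4/21.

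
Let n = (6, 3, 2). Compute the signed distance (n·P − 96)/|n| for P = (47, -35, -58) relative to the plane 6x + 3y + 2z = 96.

-5

n·P − 96 = -35.
|n| = 7, so the signed distance is -35/7 = -5.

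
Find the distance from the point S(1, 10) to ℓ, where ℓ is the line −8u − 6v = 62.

The normal to the line is n = (−8, −6) with |n| = 10.
|n·S − 62| = |-68 − 62| = 130, so the distance is 130/10 = 13.

13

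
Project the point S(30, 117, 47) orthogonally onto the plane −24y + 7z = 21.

(30, 21, 75)

n = (0, −24, 7), |n|² = 625, and n·S − 21 = -2500.
t = -2500/625 = -4, so the foot is S − t·n = (30, 117, 47) − (-4)·(0, −24, 7) = (30, 21, 75).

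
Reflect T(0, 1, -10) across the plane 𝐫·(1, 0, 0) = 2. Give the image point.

(4, 1, -10)

n = (1, 0, 0), |n|² = 1, n·T − 2 = -2, so t = -2/1 = -2.
Foot F = T − (-2)·n = (2, 1, -10); the reflection is 2F − T = (4, 1, -10).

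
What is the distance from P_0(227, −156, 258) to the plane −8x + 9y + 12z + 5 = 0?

7

Normal vector n = (−8, 9, 12), and n·(227, −156, 258) − (−5) = −119.
|n| = √(64 + 81 + 144) = 17, so the distance is |-119|/17 = 7.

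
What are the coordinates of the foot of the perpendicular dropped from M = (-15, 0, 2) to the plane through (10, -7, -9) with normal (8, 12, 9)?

The perpendicular from M has direction n = (8, 12, 9): r = (-15, 0, 2) + λ(8, 12, 9).
Substitute into the plane: n·(M + λn) = -85 gives -102 + 289λ = -85, so λ = 1/17.
Foot = (-15, 0, 2) + (1/17)·(8, 12, 9) = (-247/17, 12/17, 43/17).

(-247/17, 12/17, 43/17)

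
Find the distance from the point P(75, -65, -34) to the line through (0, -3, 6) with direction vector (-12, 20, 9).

√1069

Direction vector d = (-12, 20, 9).
AP = (75, -62, -40); AP·d = -2500, |AP|² = 11069, |d|² = 625.
distance² = |AP|² − (AP·d)²/|d|² = 11069 − 6250000/625 = 1069, so the distance is √1069.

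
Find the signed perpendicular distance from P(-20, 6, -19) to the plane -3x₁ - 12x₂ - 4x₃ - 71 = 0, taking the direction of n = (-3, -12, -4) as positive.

-7/13

n·P − 71 = -7.
|n| = 13, so the signed distance is -7/13.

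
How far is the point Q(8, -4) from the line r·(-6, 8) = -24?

The normal to the line is n = (-6, 8) with |n| = 10.
|n·Q − (-24)| = |-80 − (-24)| = 56, so the distance is 56/10 = 28/5.

28/5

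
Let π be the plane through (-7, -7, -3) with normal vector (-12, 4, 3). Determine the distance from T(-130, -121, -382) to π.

9

The plane has equation n·(r − (-7, -7, -3)) = 0, i.e. n·r = 47.
Then n·(-130, -121, -382) - 47 = -117.
|n| = √(144 + 16 + 9) = 13, so the distance is |-117|/13 = 9.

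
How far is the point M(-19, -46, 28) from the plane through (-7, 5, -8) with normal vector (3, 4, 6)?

24√61/61

The plane has equation n·(r − (-7, 5, -8)) = 0, i.e. n·r = -49.
d = |3·(-19) + 4·(-46) + 6·28 − (-49)| / √(9 + 16 + 36) = |-24| / √61 = 24√61/61.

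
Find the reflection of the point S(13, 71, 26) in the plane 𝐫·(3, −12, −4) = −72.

With n = (3, −12, −4), the signed offset is (n·S − (-72))/|n|² = -845/169 = -5.
S' = S − 2t·n = (13, 71, 26) − (-10)·(3, −12, −4) = (43, −49, −14).

(43, -49, -14)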